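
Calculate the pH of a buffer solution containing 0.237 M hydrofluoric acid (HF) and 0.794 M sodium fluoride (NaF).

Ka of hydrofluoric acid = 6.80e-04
pH = 3.69

pKa = -log(6.80e-04) = 3.17. pH = pKa + log([A⁻]/[HA]) = 3.17 + log(0.794/0.237)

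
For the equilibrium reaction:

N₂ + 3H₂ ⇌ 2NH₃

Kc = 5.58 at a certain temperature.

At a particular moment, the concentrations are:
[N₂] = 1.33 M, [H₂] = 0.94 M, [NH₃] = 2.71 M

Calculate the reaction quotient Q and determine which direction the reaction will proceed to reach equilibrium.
Q = 6.648, Q > K, reaction proceeds reverse (toward reactants)

Q = ([NH₃]^2) / ([N₂] × [H₂]^3)
  = ((2.71)^2) / ((1.33)·(0.94)^3) = 7.3441/1.1047 = 6.648
Since Q = 6.648 > Kc = 5.58, the reaction proceeds reverse (toward reactants) to reach equilibrium.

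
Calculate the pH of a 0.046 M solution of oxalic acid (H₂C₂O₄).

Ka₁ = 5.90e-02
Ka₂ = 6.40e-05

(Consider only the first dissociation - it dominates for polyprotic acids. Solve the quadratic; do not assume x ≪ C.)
pH = 1.52

x² + Ka₁·x − Ka₁·C = 0 with Ka₁ = 5.90e-02, C = 0.046.
x = (−Ka₁ + √(Ka₁² + 4·Ka₁·C))/2 = 3.0369e-02 M, so pH = 1.52.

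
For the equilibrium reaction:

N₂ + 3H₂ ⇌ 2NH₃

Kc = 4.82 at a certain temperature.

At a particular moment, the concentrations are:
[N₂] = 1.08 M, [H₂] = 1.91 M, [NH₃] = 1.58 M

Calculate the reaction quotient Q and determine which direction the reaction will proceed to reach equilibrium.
Q = 0.332, Q < K, reaction proceeds forward (toward products)

Q = ([NH₃]^2) / ([N₂] × [H₂]^3)
  = ((1.58)^2) / ((1.08)·(1.91)^3) = 2.4964/7.5253 = 0.3317
Since Q = 0.3317 < Kc = 4.82, the reaction proceeds forward (toward products) to reach equilibrium.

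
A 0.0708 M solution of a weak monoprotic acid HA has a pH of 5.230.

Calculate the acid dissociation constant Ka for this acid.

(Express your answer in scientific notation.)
K_a = 4.90e-10

[H⁺] = 10^(−pH) = 10^(−5.230) = 5.888e-06 M. For HA ⇌ H⁺ + A⁻, Ka = x²/(C − x) = (5.888e-06)²/(0.0708 − 5.888e-06) = 4.90e-10.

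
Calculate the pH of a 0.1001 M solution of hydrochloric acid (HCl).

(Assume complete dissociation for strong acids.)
pH = 1.00

[H⁺] = 0.1001 M for strong acid. pH = -log[H⁺] = -log(0.1001)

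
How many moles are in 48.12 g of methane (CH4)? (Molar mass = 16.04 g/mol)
Moles = 48.12 g ÷ 16.04 g/mol = 3 mol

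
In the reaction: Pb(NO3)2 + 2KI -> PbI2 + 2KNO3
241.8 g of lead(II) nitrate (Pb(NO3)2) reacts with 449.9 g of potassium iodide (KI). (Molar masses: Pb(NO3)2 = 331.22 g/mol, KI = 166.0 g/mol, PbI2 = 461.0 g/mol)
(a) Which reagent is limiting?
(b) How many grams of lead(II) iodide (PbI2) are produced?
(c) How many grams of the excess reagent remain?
(a) Pb(NO3)2, (b) 336.5 g, (c) 207.5 g

Moles of Pb(NO3)2 = 241.8 g ÷ 331.22 g/mol = 0.730028 mol
Moles of KI = 449.9 g ÷ 166.0 g/mol = 2.71024 mol
Moles ÷ coefficient: Pb(NO3)2: 0.730028/1 = 0.73, KI: 2.71024/2 = 1.355
(a) Pb(NO3)2 has the smaller value, so Pb(NO3)2 is the limiting reagent.
(b) Moles of PbI2 = 0.730028 mol Pb(NO3)2 × (1/1) = 0.730028 mol; mass = 0.730028 mol × 461.0 g/mol = 336.5 g
(c) KI consumed = 0.730028 × (2/1) = 1.46006 mol; remaining = 2.71024 − 1.46006 = 1.25018 mol; mass = 1.25018 mol × 166.0 g/mol = 207.5 g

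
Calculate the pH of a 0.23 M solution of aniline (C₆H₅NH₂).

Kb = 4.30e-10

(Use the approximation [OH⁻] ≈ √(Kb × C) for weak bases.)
pH = 9.00

[OH⁻] = √(Kb × C) = √(4.30e-10 × 0.23) = 9.9448e-06. pOH = 5.00, pH = 14 - pOH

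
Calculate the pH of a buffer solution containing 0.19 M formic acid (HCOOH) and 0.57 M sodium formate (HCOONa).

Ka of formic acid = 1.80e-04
pH = 4.22

pKa = -log(1.80e-04) = 3.74. pH = pKa + log([A⁻]/[HA]) = 3.74 + log(0.57/0.19)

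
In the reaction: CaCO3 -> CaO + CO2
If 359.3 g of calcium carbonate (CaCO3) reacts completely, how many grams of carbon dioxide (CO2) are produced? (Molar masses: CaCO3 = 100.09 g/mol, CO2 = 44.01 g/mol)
Moles of CaCO3 = 359.3 g ÷ 100.09 g/mol = 3.58977 mol
Mole ratio: 1 mol CO2 / 1 mol CaCO3
Moles of CO2 = 3.58977 × (1/1) = 3.58977 mol
Mass of CO2 = 3.58977 mol × 44.01 g/mol = 158 g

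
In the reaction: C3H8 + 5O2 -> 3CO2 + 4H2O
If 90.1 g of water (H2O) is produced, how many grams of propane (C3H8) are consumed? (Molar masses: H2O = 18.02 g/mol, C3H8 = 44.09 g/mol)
Moles of H2O = 90.1 g ÷ 18.02 g/mol = 5 mol
Mole ratio: 1 mol C3H8 / 4 mol H2O
Moles of C3H8 = 5 × (1/4) = 1.25 mol
Mass of C3H8 = 1.25 mol × 44.09 g/mol = 55.11 g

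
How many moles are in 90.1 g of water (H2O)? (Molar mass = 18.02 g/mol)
Moles = 90.1 g ÷ 18.02 g/mol = 5 mol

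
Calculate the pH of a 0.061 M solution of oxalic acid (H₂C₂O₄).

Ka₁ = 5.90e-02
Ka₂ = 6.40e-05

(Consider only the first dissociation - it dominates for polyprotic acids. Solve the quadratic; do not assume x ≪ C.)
pH = 1.43

x² + Ka₁·x − Ka₁·C = 0 with Ka₁ = 5.90e-02, C = 0.061.
x = (−Ka₁ + √(Ka₁² + 4·Ka₁·C))/2 = 3.7352e-02 M, so pH = 1.43.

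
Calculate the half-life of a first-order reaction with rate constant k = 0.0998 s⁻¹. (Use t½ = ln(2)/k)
6.95 s

t½ = ln(2)/k = 0.6931/0.0998 = 6.95 s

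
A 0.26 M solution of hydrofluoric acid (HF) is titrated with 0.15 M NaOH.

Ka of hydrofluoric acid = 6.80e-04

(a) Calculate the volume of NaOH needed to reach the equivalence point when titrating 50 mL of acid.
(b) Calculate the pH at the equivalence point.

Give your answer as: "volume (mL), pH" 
V = 86.7 mL, pH = 8.07

(a) At equivalence: moles acid = moles base.
moles acid = 0.26 × 0.05 = 0.013 mol; V_NaOH = 0.013/0.15 = 0.08667 L = 86.7 mL.
(b) At equivalence, all acid → conjugate base A⁻ at [A⁻] = 0.013/0.1367 = 0.09512 M.
Kb = Kw/Ka = 1.0e-14/6.80e-04 = 1.471e-11; [OH⁻] = √(Kb·[A⁻]) = 1.183e-06; pOH = 5.93; pH = 14 − pOH = 8.07.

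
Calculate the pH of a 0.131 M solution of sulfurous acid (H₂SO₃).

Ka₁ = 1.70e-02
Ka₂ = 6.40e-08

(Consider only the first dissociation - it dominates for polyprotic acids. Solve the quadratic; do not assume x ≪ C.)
pH = 1.40

x² + Ka₁·x − Ka₁·C = 0 with Ka₁ = 1.70e-02, C = 0.131.
x = (−Ka₁ + √(Ka₁² + 4·Ka₁·C))/2 = 3.9450e-02 M, so pH = 1.40.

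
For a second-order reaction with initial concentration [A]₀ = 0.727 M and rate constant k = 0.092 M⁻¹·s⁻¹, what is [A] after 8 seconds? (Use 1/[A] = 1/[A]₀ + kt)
0.4736 M

1/[A] = 1/[A]₀ + k·t = 1/0.727 + (0.092)·(8) = 1.3755 + 0.7360 = 2.1115
[A] = 1/2.1115 = 0.4736 M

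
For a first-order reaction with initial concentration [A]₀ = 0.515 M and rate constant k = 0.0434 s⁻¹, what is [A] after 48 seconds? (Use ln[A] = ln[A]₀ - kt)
0.0641 M

ln[A] = ln[A]₀ - k·t = ln(0.515) - (0.0434)·(48) = -0.6636 - 2.0832 = -2.7468
[A] = e^(-2.7468) = 0.0641 M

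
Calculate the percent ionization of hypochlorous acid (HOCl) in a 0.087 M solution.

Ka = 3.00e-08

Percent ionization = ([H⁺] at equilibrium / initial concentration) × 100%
Percent ionization = 0.0587%

Let x = [H⁺]. Ka = x²/(C - x) ⇒ x² + (3.00e-08)x - (3.00e-08)(0.087) = 0. x = 5.1073e-05. Percent = (5.1073e-05/0.087) × 100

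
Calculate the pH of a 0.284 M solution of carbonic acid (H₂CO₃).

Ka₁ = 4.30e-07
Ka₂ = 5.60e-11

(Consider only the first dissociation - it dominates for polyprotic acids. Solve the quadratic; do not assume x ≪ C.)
pH = 3.46

x² + Ka₁·x − Ka₁·C = 0 with Ka₁ = 4.30e-07, C = 0.284.
x = (−Ka₁ + √(Ka₁² + 4·Ka₁·C))/2 = 3.4924e-04 M, so pH = 3.46.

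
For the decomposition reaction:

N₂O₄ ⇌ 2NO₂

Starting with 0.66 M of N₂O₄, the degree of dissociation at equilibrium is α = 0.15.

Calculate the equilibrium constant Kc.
K_c = 0.0699

x = α·[A]₀ = 0.15 × 0.66 = 0.099 M dissociated.
At eq: [N₂O₄] = 0.66 − 0.099 = 0.561 M; [NO₂] = 2x = 0.198 M.
Kc = [NO₂]²/[N₂O₄] = (0.198)²/0.561 = 0.06988.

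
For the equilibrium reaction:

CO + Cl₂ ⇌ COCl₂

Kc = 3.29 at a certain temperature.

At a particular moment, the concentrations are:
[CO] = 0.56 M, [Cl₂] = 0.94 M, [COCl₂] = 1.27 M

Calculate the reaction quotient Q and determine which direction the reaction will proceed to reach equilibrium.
Q = 2.413, Q < K, reaction proceeds forward (toward products)

Q = ([COCl₂]) / ([CO] × [Cl₂])
  = ((1.27)) / ((0.56)·(0.94)) = 1.27/0.5264 = 2.413
Since Q = 2.413 < Kc = 3.29, the reaction proceeds forward (toward products) to reach equilibrium.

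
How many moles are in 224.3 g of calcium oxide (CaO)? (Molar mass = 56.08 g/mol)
Moles = 224.3 g ÷ 56.08 g/mol = 4 mol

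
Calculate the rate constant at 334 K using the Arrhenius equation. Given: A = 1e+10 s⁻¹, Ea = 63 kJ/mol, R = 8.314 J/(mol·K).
1.40e+00 s⁻¹

k = A·exp(-Ea/(R·T)) = 1e+10·exp(-63000/(8.314·334)) = 1e+10·exp(-22.6874) = 1e+10·1.4028e-10 = 1.40e+00 s⁻¹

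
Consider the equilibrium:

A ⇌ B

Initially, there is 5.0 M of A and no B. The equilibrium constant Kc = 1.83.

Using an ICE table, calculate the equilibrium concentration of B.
[B] = 3.233 M

ICE: [A] = 5.0 − x, [B] = x.
Kc = x/(5.0 − x) = 1.83 ⇒ x = 1.83·5.0/(1 + 1.83) = 9.15/2.83 = 3.233.
[B] = x = 3.233 M.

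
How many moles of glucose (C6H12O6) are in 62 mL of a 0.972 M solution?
Moles = Molarity × Volume (L)
Moles = 0.972 M × 0.062 L = 0.06026 mol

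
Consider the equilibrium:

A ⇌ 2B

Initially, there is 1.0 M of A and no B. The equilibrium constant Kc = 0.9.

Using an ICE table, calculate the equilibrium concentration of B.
[B] = 0.750 M

ICE: [A] = 1.0 − x, [B] = 2x.
Kc = (2x)²/(1.0 − x) = 0.9 ⇒ 4x² + 0.9x − 0.9 = 0.
x = (−0.9 + √(0.9² + 4·4·0.9))/(2·4) = (−0.9 + √15.21)/8 = 0.375.
[B] = 2x = 0.750 M.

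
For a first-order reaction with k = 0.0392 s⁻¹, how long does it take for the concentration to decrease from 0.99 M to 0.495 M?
17.68 s

From ln[A] = ln[A]₀ - k·t: t = ln([A]₀/[A])/k = ln(0.99/0.495)/0.0392 = ln(2.0000)/0.0392 = 0.6931/0.0392 = 17.68 s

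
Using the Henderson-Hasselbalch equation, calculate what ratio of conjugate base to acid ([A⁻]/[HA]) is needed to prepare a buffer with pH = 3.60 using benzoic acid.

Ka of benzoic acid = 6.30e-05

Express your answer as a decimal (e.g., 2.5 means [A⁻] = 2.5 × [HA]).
[A⁻]/[HA] = 0.251

pKa = −log(6.30e-05) = 4.2007. pH = pKa + log([A⁻]/[HA]). 3.60 = 4.2007 + log(ratio). log(ratio) = 3.60 − 4.2007 = -0.6007. ratio = 10^(-0.6007) = 0.251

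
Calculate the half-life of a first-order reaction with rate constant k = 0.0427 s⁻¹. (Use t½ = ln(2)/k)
16.23 s

t½ = ln(2)/k = 0.6931/0.0427 = 16.23 s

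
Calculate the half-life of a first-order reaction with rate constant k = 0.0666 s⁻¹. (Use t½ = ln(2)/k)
10.41 s

t½ = ln(2)/k = 0.6931/0.0666 = 10.41 s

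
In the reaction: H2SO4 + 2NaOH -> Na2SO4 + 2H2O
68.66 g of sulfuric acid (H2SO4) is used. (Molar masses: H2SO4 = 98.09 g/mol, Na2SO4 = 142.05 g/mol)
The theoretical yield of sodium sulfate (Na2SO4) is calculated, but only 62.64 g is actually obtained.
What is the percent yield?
Moles of H2SO4 = 68.66 g ÷ 98.09 g/mol = 0.699969 mol
Mole ratio: 1 mol Na2SO4 / 1 mol H2SO4
Moles of Na2SO4 = 0.699969 × (1/1) = 0.699969 mol
Theoretical yield = 0.699969 mol × 142.05 g/mol = 99.431 g
Actual yield = 62.64 g
Percent yield = (62.64 / 99.431) × 100% = 63.0%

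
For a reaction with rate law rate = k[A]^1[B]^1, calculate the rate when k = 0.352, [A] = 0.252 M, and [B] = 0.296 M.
0.02626 M/s

rate = k·[A]^1·[B]^1 = 0.352·(0.252)^1·(0.296)^1 = 0.352·0.252·0.296 = 0.02626 M/s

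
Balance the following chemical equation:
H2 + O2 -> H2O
Balanced equation:
2H2 + O2 -> 2H2O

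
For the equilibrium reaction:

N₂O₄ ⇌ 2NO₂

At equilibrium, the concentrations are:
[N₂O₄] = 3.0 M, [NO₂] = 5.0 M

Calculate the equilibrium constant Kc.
K_c = 8.3333

Kc = ([NO₂]^2) / ([N₂O₄])
   = ((5.0)^2) / ((3.0))
   = 25 / 3 = 8.3333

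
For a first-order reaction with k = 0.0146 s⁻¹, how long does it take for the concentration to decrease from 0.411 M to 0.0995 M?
97.15 s

From ln[A] = ln[A]₀ - k·t: t = ln([A]₀/[A])/k = ln(0.411/0.0995)/0.0146 = ln(4.1307)/0.0146 = 1.4184/0.0146 = 97.15 s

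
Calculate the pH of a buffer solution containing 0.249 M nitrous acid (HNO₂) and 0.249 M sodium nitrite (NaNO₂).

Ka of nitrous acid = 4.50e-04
pH = 3.35

pKa = -log(4.50e-04) = 3.35. pH = pKa + log([A⁻]/[HA]) = 3.35 + log(0.249/0.249)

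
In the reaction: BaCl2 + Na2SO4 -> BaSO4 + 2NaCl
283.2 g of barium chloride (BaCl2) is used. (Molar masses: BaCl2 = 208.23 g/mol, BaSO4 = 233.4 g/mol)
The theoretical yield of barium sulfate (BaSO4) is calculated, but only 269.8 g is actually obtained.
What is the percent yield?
Moles of BaCl2 = 283.2 g ÷ 208.23 g/mol = 1.36003 mol
Mole ratio: 1 mol BaSO4 / 1 mol BaCl2
Moles of BaSO4 = 1.36003 × (1/1) = 1.36003 mol
Theoretical yield = 1.36003 mol × 233.4 g/mol = 317.43 g
Actual yield = 269.8 g
Percent yield = (269.8 / 317.43) × 100% = 85.0%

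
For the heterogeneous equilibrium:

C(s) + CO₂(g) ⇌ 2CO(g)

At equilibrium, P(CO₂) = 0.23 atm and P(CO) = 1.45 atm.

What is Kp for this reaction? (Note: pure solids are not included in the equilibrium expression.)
K_p = 9.141

Solid C is excluded.
Kp = P(CO)²/P(CO₂) = (1.45)²/0.23 = 2.103/0.23 = 9.141.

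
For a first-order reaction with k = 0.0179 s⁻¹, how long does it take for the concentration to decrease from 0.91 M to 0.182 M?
89.91 s

From ln[A] = ln[A]₀ - k·t: t = ln([A]₀/[A])/k = ln(0.91/0.182)/0.0179 = ln(5.0000)/0.0179 = 1.6094/0.0179 = 89.91 s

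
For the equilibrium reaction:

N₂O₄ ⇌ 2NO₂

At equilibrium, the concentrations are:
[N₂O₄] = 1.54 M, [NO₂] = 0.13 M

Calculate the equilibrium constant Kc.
K_c = 0.0110

Kc = ([NO₂]^2) / ([N₂O₄])
   = ((0.13)^2) / ((1.54))
   = 0.0169 / 1.54 = 0.0110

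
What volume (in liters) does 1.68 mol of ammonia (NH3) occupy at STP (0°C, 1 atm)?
At STP, 1 mol of gas occupies 22.4 L
Volume = 1.68 mol × 22.4 L/mol = 37.63 L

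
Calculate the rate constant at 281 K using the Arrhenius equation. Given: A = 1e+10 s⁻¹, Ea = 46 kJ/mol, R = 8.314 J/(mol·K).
2.81e+01 s⁻¹

k = A·exp(-Ea/(R·T)) = 1e+10·exp(-46000/(8.314·281)) = 1e+10·exp(-19.6898) = 1e+10·2.8108e-09 = 2.81e+01 s⁻¹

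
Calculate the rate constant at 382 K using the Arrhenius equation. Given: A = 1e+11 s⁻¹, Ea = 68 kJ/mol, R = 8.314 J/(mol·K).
5.03e+01 s⁻¹

k = A·exp(-Ea/(R·T)) = 1e+11·exp(-68000/(8.314·382)) = 1e+11·exp(-21.4109) = 1e+11·5.0275e-10 = 5.03e+01 s⁻¹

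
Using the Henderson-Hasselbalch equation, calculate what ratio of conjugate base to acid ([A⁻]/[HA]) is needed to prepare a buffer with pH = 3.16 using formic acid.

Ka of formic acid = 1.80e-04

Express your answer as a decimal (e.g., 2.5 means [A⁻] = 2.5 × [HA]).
[A⁻]/[HA] = 0.260

pKa = −log(1.80e-04) = 3.7447. pH = pKa + log([A⁻]/[HA]). 3.16 = 3.7447 + log(ratio). log(ratio) = 3.16 − 3.7447 = -0.5847. ratio = 10^(-0.5847) = 0.260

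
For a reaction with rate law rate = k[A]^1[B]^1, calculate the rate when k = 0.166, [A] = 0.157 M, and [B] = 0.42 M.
0.01095 M/s

rate = k·[A]^1·[B]^1 = 0.166·(0.157)^1·(0.42)^1 = 0.166·0.157·0.42 = 0.01095 M/s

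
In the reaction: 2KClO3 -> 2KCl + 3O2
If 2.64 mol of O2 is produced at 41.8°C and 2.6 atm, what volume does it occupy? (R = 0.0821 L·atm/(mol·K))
T = 41.8°C + 273.15 = 314.95 K
V = nRT/P = (2.64 × 0.0821 × 314.95) / 2.6
V = 26.26 L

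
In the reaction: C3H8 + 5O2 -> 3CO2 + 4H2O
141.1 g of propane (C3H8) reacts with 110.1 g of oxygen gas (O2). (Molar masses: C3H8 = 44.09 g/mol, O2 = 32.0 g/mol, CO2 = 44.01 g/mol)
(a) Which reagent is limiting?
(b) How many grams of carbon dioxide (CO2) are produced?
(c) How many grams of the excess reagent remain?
(a) O2, (b) 90.85 g, (c) 110.8 g

Moles of C3H8 = 141.1 g ÷ 44.09 g/mol = 3.20027 mol
Moles of O2 = 110.1 g ÷ 32.0 g/mol = 3.44062 mol
Moles ÷ coefficient: C3H8: 3.20027/1 = 3.2, O2: 3.44062/5 = 0.6881
(a) O2 has the smaller value, so O2 is the limiting reagent.
(b) Moles of CO2 = 3.44062 mol O2 × (3/5) = 2.06438 mol; mass = 2.06438 mol × 44.01 g/mol = 90.85 g
(c) C3H8 consumed = 3.44062 × (1/5) = 0.688125 mol; remaining = 3.20027 − 0.688125 = 2.51215 mol; mass = 2.51215 mol × 44.09 g/mol = 110.8 g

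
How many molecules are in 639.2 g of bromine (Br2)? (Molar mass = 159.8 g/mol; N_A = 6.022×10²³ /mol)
Moles = 639.2 g ÷ 159.8 g/mol = 4 mol
Molecules = 4 mol × 6.022×10²³ /mol = 2.409e+24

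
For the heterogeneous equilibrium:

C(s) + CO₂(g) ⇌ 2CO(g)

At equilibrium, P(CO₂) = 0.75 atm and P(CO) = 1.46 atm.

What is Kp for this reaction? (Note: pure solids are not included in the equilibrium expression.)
K_p = 2.842

Solid C is excluded.
Kp = P(CO)²/P(CO₂) = (1.46)²/0.75 = 2.132/0.75 = 2.842.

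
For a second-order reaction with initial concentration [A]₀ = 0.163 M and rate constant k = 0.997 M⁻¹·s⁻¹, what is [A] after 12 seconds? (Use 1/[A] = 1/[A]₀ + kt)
0.0553 M

1/[A] = 1/[A]₀ + k·t = 1/0.163 + (0.997)·(12) = 6.1350 + 11.9640 = 18.0990
[A] = 1/18.0990 = 0.0553 M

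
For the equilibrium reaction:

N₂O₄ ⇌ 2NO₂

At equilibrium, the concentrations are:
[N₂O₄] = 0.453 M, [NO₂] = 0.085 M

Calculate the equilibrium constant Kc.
K_c = 0.0159

Kc = ([NO₂]^2) / ([N₂O₄])
   = ((0.085)^2) / ((0.453))
   = 0.007225 / 0.453 = 0.0159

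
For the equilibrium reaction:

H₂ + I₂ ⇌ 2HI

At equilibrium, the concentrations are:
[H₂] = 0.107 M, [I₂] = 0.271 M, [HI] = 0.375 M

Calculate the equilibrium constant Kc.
K_c = 4.8496

Kc = ([HI]^2) / ([H₂] × [I₂])
   = ((0.375)^2) / ((0.107)·(0.271))
   = 0.14062 / 0.028997 = 4.8496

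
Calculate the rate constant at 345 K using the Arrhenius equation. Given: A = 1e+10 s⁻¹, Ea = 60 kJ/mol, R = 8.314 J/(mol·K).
8.23e+00 s⁻¹

k = A·exp(-Ea/(R·T)) = 1e+10·exp(-60000/(8.314·345)) = 1e+10·exp(-20.9181) = 1e+10·8.2298e-10 = 8.23e+00 s⁻¹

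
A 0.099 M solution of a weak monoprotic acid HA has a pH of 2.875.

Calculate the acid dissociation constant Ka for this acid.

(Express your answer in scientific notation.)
K_a = 1.82e-05

[H⁺] = 10^(−pH) = 10^(−2.875) = 1.334e-03 M. For HA ⇌ H⁺ + A⁻, Ka = x²/(C − x) = (1.334e-03)²/(0.099 − 1.334e-03) = 1.82e-05.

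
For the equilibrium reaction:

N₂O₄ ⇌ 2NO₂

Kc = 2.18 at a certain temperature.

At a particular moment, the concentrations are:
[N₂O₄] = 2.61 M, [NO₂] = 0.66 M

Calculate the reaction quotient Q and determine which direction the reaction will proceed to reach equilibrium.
Q = 0.167, Q < K, reaction proceeds forward (toward products)

Q = ([NO₂]^2) / ([N₂O₄])
  = ((0.66)^2) / ((2.61)) = 0.4356/2.61 = 0.1669
Since Q = 0.1669 < Kc = 2.18, the reaction proceeds forward (toward products) to reach equilibrium.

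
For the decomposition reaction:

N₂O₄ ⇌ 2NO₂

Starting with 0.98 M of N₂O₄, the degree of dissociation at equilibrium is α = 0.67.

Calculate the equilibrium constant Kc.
K_c = 5.3324

x = α·[A]₀ = 0.67 × 0.98 = 0.6566 M dissociated.
At eq: [N₂O₄] = 0.98 − 0.6566 = 0.3234 M; [NO₂] = 2x = 1.313 M.
Kc = [NO₂]²/[N₂O₄] = (1.313)²/0.3234 = 5.332.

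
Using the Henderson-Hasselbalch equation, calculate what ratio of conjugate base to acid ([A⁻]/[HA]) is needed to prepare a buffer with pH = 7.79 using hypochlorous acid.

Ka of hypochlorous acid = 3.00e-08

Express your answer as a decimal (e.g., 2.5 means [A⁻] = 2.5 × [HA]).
[A⁻]/[HA] = 1.850

pKa = −log(3.00e-08) = 7.5229. pH = pKa + log([A⁻]/[HA]). 7.79 = 7.5229 + log(ratio). log(ratio) = 7.79 − 7.5229 = 0.2671. ratio = 10^(0.2671) = 1.850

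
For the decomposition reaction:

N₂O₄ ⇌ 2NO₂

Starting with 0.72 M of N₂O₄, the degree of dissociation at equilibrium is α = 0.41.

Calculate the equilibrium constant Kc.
K_c = 0.8206

x = α·[A]₀ = 0.41 × 0.72 = 0.2952 M dissociated.
At eq: [N₂O₄] = 0.72 − 0.2952 = 0.4248 M; [NO₂] = 2x = 0.5904 M.
Kc = [NO₂]²/[N₂O₄] = (0.5904)²/0.4248 = 0.8206.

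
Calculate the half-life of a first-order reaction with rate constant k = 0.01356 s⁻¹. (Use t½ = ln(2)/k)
51.12 s

t½ = ln(2)/k = 0.6931/0.01356 = 51.12 s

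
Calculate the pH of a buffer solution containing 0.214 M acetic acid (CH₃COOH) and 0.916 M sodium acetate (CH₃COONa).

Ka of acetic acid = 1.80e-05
pH = 5.38

pKa = -log(1.80e-05) = 4.74. pH = pKa + log([A⁻]/[HA]) = 4.74 + log(0.916/0.214)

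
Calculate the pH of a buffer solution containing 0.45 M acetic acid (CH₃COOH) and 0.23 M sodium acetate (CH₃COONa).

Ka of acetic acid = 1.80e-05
pH = 4.45

pKa = -log(1.80e-05) = 4.74. pH = pKa + log([A⁻]/[HA]) = 4.74 + log(0.23/0.45)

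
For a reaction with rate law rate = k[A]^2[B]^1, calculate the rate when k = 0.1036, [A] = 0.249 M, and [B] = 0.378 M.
0.002428 M/s

rate = k·[A]^2·[B]^1 = 0.1036·(0.249)^2·(0.378)^1 = 0.1036·0.062001·0.378 = 0.002428 M/s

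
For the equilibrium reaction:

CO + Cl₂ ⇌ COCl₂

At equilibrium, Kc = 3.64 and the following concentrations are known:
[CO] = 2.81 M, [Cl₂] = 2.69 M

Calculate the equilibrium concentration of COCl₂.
[COCl₂] = 27.5144 M

Kc = ([COCl₂]) / ([CO] × [Cl₂]) = 3.64
[COCl₂]^1 = Kc · (reactant terms)/(other product terms) = 3.64 · 7.5589 / 1 = 27.514
[COCl₂] = 27.5144 M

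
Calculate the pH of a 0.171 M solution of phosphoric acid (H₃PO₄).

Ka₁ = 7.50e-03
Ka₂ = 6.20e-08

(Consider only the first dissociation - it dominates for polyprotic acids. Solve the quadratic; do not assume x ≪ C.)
pH = 1.49

x² + Ka₁·x − Ka₁·C = 0 with Ka₁ = 7.50e-03, C = 0.171.
x = (−Ka₁ + √(Ka₁² + 4·Ka₁·C))/2 = 3.2258e-02 M, so pH = 1.49.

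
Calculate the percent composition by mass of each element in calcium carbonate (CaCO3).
Ca: 40.04%, C: 12.00%, O: 47.96%

Molar mass of CaCO3 = 100.09 g/mol
% Ca = (1 × 40.08) / 100.09 × 100% = 40.08 / 100.09 × 100% = 40.04%
% C = (1 × 12.01) / 100.09 × 100% = 12.01 / 100.09 × 100% = 12.00%
% O = (3 × 16.0) / 100.09 × 100% = 48 / 100.09 × 100% = 47.96%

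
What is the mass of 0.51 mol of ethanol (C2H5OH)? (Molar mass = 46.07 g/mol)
Mass = 0.51 mol × 46.07 g/mol = 23.5 g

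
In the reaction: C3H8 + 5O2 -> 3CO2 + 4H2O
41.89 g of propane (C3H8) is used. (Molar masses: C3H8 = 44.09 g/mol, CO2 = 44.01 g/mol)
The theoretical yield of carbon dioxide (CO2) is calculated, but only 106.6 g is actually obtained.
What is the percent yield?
Moles of C3H8 = 41.89 g ÷ 44.09 g/mol = 0.950102 mol
Mole ratio: 3 mol CO2 / 1 mol C3H8
Moles of CO2 = 0.950102 × (3/1) = 2.85031 mol
Theoretical yield = 2.85031 mol × 44.01 g/mol = 125.44 g
Actual yield = 106.6 g
Percent yield = (106.6 / 125.44) × 100% = 85.0%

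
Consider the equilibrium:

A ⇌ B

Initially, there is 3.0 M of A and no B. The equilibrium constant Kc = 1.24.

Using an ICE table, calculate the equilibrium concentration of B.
[B] = 1.661 M

ICE: [A] = 3.0 − x, [B] = x.
Kc = x/(3.0 − x) = 1.24 ⇒ x = 1.24·3.0/(1 + 1.24) = 3.72/2.24 = 1.661.
[B] = x = 1.661 M.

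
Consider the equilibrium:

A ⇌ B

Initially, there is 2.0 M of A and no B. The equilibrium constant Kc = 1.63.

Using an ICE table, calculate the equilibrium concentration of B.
[B] = 1.240 M

ICE: [A] = 2.0 − x, [B] = x.
Kc = x/(2.0 − x) = 1.63 ⇒ x = 1.63·2.0/(1 + 1.63) = 3.26/2.63 = 1.24.
[B] = x = 1.240 M.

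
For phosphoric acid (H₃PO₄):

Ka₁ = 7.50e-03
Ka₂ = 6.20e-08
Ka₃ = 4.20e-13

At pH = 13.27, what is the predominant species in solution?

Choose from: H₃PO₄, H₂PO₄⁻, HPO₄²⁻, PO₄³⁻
PO₄³⁻

pKa1 = 2.12, pKa2 = 7.21, pKa3 = 12.38. Each pKa is the crossover between adjacent species; pH = 13.27 lies in the region where PO₄³⁻ predominates.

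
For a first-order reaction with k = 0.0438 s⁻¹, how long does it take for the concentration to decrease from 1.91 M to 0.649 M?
24.64 s

From ln[A] = ln[A]₀ - k·t: t = ln([A]₀/[A])/k = ln(1.91/0.649)/0.0438 = ln(2.9430)/0.0438 = 1.0794/0.0438 = 24.64 s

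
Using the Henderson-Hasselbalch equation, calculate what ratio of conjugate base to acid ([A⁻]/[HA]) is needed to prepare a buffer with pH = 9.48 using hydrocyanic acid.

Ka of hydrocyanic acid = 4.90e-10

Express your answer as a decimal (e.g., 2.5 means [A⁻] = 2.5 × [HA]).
[A⁻]/[HA] = 1.480

pKa = −log(4.90e-10) = 9.3098. pH = pKa + log([A⁻]/[HA]). 9.48 = 9.3098 + log(ratio). log(ratio) = 9.48 − 9.3098 = 0.1702. ratio = 10^(0.1702) = 1.480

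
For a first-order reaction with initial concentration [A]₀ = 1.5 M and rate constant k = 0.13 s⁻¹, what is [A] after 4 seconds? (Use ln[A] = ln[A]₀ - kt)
0.8918 M

ln[A] = ln[A]₀ - k·t = ln(1.5) - (0.13)·(4) = 0.4055 - 0.5200 = -0.1145
[A] = e^(-0.1145) = 0.8918 M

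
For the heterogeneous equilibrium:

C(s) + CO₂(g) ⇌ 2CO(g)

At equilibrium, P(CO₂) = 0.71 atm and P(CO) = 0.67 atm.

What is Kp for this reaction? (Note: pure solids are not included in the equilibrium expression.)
K_p = 0.632

Solid C is excluded.
Kp = P(CO)²/P(CO₂) = (0.67)²/0.71 = 0.4489/0.71 = 0.632.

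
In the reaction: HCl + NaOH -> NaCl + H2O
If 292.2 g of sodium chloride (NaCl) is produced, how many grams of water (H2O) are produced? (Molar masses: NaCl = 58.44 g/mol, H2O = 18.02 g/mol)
Moles of NaCl = 292.2 g ÷ 58.44 g/mol = 5 mol
Mole ratio: 1 mol H2O / 1 mol NaCl
Moles of H2O = 5 × (1/1) = 5 mol
Mass of H2O = 5 mol × 18.02 g/mol = 90.1 g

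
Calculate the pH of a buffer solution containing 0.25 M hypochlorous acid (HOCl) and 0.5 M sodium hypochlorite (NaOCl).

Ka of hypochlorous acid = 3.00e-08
pH = 7.82

pKa = -log(3.00e-08) = 7.52. pH = pKa + log([A⁻]/[HA]) = 7.52 + log(0.5/0.25)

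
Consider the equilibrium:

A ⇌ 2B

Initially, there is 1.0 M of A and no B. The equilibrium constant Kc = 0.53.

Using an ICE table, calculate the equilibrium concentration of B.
[B] = 0.607 M

ICE: [A] = 1.0 − x, [B] = 2x.
Kc = (2x)²/(1.0 − x) = 0.53 ⇒ 4x² + 0.53x − 0.53 = 0.
x = (−0.53 + √(0.53² + 4·4·0.53))/(2·4) = (−0.53 + √8.7609)/8 = 0.30374.
[B] = 2x = 0.607 M.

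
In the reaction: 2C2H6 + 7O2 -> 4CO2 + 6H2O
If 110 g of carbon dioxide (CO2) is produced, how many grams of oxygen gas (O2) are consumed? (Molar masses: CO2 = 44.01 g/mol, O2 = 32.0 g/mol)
Moles of CO2 = 110 g ÷ 44.01 g/mol = 2.49943 mol
Mole ratio: 7 mol O2 / 4 mol CO2
Moles of O2 = 2.49943 × (7/4) = 4.37401 mol
Mass of O2 = 4.37401 mol × 32.0 g/mol = 140 g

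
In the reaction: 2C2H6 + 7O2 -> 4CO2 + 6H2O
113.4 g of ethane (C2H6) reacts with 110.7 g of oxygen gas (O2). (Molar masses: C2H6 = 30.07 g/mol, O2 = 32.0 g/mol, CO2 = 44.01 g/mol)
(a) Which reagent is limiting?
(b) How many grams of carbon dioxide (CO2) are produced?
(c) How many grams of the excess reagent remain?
(a) O2, (b) 87 g, (c) 83.68 g

Moles of C2H6 = 113.4 g ÷ 30.07 g/mol = 3.7712 mol
Moles of O2 = 110.7 g ÷ 32.0 g/mol = 3.45938 mol
Moles ÷ coefficient: C2H6: 3.7712/2 = 1.886, O2: 3.45938/7 = 0.4942
(a) O2 has the smaller value, so O2 is the limiting reagent.
(b) Moles of CO2 = 3.45938 mol O2 × (4/7) = 1.97679 mol; mass = 1.97679 mol × 44.01 g/mol = 87 g
(c) C2H6 consumed = 3.45938 × (2/7) = 0.988393 mol; remaining = 3.7712 − 0.988393 = 2.78281 mol; mass = 2.78281 mol × 30.07 g/mol = 83.68 g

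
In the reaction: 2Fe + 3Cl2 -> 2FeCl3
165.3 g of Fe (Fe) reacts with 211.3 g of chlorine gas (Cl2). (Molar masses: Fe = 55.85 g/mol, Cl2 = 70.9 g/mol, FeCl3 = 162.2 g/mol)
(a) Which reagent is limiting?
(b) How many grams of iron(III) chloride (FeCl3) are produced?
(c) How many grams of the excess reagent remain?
(a) Cl2, (b) 322.3 g, (c) 54.34 g

Moles of Fe = 165.3 g ÷ 55.85 g/mol = 2.95971 mol
Moles of Cl2 = 211.3 g ÷ 70.9 g/mol = 2.98025 mol
Moles ÷ coefficient: Fe: 2.95971/2 = 1.48, Cl2: 2.98025/3 = 0.9934
(a) Cl2 has the smaller value, so Cl2 is the limiting reagent.
(b) Moles of FeCl3 = 2.98025 mol Cl2 × (2/3) = 1.98684 mol; mass = 1.98684 mol × 162.2 g/mol = 322.3 g
(c) Fe consumed = 2.98025 × (2/3) = 1.98684 mol; remaining = 2.95971 − 1.98684 = 0.972878 mol; mass = 0.972878 mol × 55.85 g/mol = 54.34 g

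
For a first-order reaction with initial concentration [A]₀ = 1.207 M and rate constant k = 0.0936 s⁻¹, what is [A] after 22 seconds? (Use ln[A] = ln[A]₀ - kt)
0.1540 M

ln[A] = ln[A]₀ - k·t = ln(1.207) - (0.0936)·(22) = 0.1881 - 2.0592 = -1.8711
[A] = e^(-1.8711) = 0.1540 M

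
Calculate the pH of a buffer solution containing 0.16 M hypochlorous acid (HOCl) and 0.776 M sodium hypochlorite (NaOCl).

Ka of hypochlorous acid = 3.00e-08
pH = 8.21

pKa = -log(3.00e-08) = 7.52. pH = pKa + log([A⁻]/[HA]) = 7.52 + log(0.776/0.16)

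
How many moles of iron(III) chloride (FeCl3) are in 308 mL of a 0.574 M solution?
Moles = Molarity × Volume (L)
Moles = 0.574 M × 0.308 L = 0.1768 mol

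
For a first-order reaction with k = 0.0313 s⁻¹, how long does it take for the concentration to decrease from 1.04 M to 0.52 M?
22.15 s

From ln[A] = ln[A]₀ - k·t: t = ln([A]₀/[A])/k = ln(1.04/0.52)/0.0313 = ln(2.0000)/0.0313 = 0.6931/0.0313 = 22.15 s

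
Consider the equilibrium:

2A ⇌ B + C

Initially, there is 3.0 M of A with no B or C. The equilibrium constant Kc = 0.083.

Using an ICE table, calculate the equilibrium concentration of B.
[B] = 0.548 M

ICE: [A] = 3.0 − 2x, [B] = [C] = x.
Kc = x²/(3.0 − 2x)² = 0.083 ⇒ √Kc = x/(3.0 − 2x).
x = √0.083·3.0/(1 + 2√0.083) = 0.2881·3.0/1.5762 = 0.54834.
[B] = x = 0.548 M.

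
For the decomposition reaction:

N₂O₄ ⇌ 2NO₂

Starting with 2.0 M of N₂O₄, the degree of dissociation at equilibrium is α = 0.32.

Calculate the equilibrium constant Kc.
K_c = 1.2047

x = α·[A]₀ = 0.32 × 2.0 = 0.64 M dissociated.
At eq: [N₂O₄] = 2.0 − 0.64 = 1.36 M; [NO₂] = 2x = 1.28 M.
Kc = [NO₂]²/[N₂O₄] = (1.28)²/1.36 = 1.205.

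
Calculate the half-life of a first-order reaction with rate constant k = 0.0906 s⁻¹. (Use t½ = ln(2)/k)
7.65 s

t½ = ln(2)/k = 0.6931/0.0906 = 7.65 s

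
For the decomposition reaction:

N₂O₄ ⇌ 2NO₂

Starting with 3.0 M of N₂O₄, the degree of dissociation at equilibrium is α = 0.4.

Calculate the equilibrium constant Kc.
K_c = 3.2000

x = α·[A]₀ = 0.4 × 3.0 = 1.2 M dissociated.
At eq: [N₂O₄] = 3.0 − 1.2 = 1.8 M; [NO₂] = 2x = 2.4 M.
Kc = [NO₂]²/[N₂O₄] = (2.4)²/1.8 = 3.2.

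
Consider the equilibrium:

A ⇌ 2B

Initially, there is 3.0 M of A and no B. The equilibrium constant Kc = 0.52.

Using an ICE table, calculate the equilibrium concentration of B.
[B] = 1.126 M

ICE: [A] = 3.0 − x, [B] = 2x.
Kc = (2x)²/(3.0 − x) = 0.52 ⇒ 4x² + 0.52x − 1.56 = 0.
x = (−0.52 + √(0.52² + 4·4·1.56))/(2·4) = (−0.52 + √25.23)/8 = 0.56287.
[B] = 2x = 1.126 M.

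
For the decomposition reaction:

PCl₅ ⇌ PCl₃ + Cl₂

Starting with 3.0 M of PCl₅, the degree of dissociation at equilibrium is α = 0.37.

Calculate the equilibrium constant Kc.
K_c = 0.6519

x = α·[A]₀ = 0.37 × 3.0 = 1.11 M dissociated.
At eq: [PCl₅] = 3.0 − 1.11 = 1.89 M; [PCl₃] = [Cl₂] = x = 1.11 M.
Kc = [PCl₃][Cl₂]/[PCl₅] = (1.11)²/1.89 = 0.6519.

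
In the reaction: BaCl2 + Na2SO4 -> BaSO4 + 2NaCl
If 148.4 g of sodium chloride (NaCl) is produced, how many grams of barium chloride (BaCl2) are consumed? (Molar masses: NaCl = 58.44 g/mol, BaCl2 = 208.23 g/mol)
Moles of NaCl = 148.4 g ÷ 58.44 g/mol = 2.53936 mol
Mole ratio: 1 mol BaCl2 / 2 mol NaCl
Moles of BaCl2 = 2.53936 × (1/2) = 1.26968 mol
Mass of BaCl2 = 1.26968 mol × 208.23 g/mol = 264.4 g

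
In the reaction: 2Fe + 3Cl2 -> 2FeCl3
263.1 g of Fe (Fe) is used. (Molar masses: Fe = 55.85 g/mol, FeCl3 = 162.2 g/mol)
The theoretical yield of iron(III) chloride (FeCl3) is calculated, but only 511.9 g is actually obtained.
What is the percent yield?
Moles of Fe = 263.1 g ÷ 55.85 g/mol = 4.71083 mol
Mole ratio: 2 mol FeCl3 / 2 mol Fe
Moles of FeCl3 = 4.71083 × (2/2) = 4.71083 mol
Theoretical yield = 4.71083 mol × 162.2 g/mol = 764.1 g
Actual yield = 511.9 g
Percent yield = (511.9 / 764.1) × 100% = 67.0%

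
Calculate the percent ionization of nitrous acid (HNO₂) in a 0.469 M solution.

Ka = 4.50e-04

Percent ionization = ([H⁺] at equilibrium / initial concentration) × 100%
Percent ionization = 3.05%

Let x = [H⁺]. Ka = x²/(C - x) ⇒ x² + (4.50e-04)x - (4.50e-04)(0.469) = 0. x = 1.4304e-02. Percent = (1.4304e-02/0.469) × 100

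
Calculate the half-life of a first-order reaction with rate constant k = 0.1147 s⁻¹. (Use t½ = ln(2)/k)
6.04 s

t½ = ln(2)/k = 0.6931/0.1147 = 6.04 s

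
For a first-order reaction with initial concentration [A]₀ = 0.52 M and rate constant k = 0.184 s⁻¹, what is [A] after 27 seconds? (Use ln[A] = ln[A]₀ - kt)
0.0036 M

ln[A] = ln[A]₀ - k·t = ln(0.52) - (0.184)·(27) = -0.6539 - 4.9680 = -5.6219
[A] = e^(-5.6219) = 0.0036 M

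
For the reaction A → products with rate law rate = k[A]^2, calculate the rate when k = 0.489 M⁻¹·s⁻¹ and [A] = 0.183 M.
0.01638 M/s

rate = k·[A]^2 = 0.489·(0.183)^2 = 0.489·0.033489 = 0.01638 M/s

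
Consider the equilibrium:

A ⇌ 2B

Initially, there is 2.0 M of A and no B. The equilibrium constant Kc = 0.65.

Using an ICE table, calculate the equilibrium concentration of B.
[B] = 0.989 M

ICE: [A] = 2.0 − x, [B] = 2x.
Kc = (2x)²/(2.0 − x) = 0.65 ⇒ 4x² + 0.65x − 1.3 = 0.
x = (−0.65 + √(0.65² + 4·4·1.3))/(2·4) = (−0.65 + √21.223)/8 = 0.4946.
[B] = 2x = 0.989 M.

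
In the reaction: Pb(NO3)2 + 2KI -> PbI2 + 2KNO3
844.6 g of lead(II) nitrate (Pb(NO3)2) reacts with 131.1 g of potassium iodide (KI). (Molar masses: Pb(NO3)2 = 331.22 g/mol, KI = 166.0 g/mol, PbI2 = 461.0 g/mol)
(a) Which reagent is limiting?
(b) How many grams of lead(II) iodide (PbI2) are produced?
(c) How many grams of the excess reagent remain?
(a) KI, (b) 182 g, (c) 713.8 g

Moles of Pb(NO3)2 = 844.6 g ÷ 331.22 g/mol = 2.54997 mol
Moles of KI = 131.1 g ÷ 166.0 g/mol = 0.789759 mol
Moles ÷ coefficient: Pb(NO3)2: 2.54997/1 = 2.55, KI: 0.789759/2 = 0.3949
(a) KI has the smaller value, so KI is the limiting reagent.
(b) Moles of PbI2 = 0.789759 mol KI × (1/2) = 0.39488 mol; mass = 0.39488 mol × 461.0 g/mol = 182 g
(c) Pb(NO3)2 consumed = 0.789759 × (1/2) = 0.39488 mol; remaining = 2.54997 − 0.39488 = 2.15509 mol; mass = 2.15509 mol × 331.22 g/mol = 713.8 g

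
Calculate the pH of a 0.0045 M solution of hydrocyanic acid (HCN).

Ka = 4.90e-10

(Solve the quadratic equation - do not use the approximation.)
pH = 5.83

x² + Ka×x - Ka×C = 0. Using quadratic formula: [H⁺] = 1.4847e-06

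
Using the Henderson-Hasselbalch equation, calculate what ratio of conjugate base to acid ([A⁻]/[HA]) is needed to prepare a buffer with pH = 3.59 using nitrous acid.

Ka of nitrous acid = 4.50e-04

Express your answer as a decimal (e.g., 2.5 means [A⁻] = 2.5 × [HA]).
[A⁻]/[HA] = 1.751

pKa = −log(4.50e-04) = 3.3468. pH = pKa + log([A⁻]/[HA]). 3.59 = 3.3468 + log(ratio). log(ratio) = 3.59 − 3.3468 = 0.2432. ratio = 10^(0.2432) = 1.751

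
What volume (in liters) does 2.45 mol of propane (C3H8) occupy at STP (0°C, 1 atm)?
At STP, 1 mol of gas occupies 22.4 L
Volume = 2.45 mol × 22.4 L/mol = 54.88 L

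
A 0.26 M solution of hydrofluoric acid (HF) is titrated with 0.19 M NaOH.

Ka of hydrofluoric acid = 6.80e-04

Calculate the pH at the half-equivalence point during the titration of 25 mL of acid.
pH = pKa = 3.17

At the half-equivalence point, [HA] = [A⁻], so by Henderson–Hasselbalch pH = pKa + log(1) = pKa.
pKa = −log(6.80e-04) = 3.17.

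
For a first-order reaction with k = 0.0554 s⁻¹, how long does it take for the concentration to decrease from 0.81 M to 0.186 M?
26.56 s

From ln[A] = ln[A]₀ - k·t: t = ln([A]₀/[A])/k = ln(0.81/0.186)/0.0554 = ln(4.3548)/0.0554 = 1.4713/0.0554 = 26.56 s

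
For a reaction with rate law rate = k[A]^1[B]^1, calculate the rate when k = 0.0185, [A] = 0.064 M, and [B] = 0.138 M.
0.0001634 M/s

rate = k·[A]^1·[B]^1 = 0.0185·(0.064)^1·(0.138)^1 = 0.0185·0.064·0.138 = 0.0001634 M/s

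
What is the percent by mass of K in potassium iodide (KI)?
Mass of K in formula = 39.1 × 1 = 39.1 g/mol
Molar mass = 166.0 g/mol
% K = (39.1/166.0) × 100% = 23.55%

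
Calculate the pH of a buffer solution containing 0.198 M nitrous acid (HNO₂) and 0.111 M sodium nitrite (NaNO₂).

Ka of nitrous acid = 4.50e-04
pH = 3.10

pKa = -log(4.50e-04) = 3.35. pH = pKa + log([A⁻]/[HA]) = 3.35 + log(0.111/0.198)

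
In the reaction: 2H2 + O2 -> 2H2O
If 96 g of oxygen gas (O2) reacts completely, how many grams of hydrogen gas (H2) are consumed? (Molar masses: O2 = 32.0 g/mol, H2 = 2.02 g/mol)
Moles of O2 = 96 g ÷ 32.0 g/mol = 3 mol
Mole ratio: 2 mol H2 / 1 mol O2
Moles of H2 = 3 × (2/1) = 6 mol
Mass of H2 = 6 mol × 2.02 g/mol = 12.12 g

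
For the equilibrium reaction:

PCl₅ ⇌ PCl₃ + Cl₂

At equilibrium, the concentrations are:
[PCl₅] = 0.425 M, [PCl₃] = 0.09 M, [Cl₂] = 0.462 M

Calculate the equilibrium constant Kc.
K_c = 0.0978

Kc = ([PCl₃] × [Cl₂]) / ([PCl₅])
   = ((0.09)·(0.462)) / ((0.425))
   = 0.04158 / 0.425 = 0.0978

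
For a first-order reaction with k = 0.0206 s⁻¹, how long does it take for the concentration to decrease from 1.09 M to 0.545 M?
33.65 s

From ln[A] = ln[A]₀ - k·t: t = ln([A]₀/[A])/k = ln(1.09/0.545)/0.0206 = ln(2.0000)/0.0206 = 0.6931/0.0206 = 33.65 s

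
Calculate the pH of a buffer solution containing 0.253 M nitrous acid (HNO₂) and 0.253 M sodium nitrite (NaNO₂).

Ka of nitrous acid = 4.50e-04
pH = 3.35

pKa = -log(4.50e-04) = 3.35. pH = pKa + log([A⁻]/[HA]) = 3.35 + log(0.253/0.253)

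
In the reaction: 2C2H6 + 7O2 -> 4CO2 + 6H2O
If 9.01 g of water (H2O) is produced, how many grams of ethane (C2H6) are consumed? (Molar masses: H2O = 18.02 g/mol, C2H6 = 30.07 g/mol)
Moles of H2O = 9.01 g ÷ 18.02 g/mol = 0.5 mol
Mole ratio: 2 mol C2H6 / 6 mol H2O
Moles of C2H6 = 0.5 × (2/6) = 0.166667 mol
Mass of C2H6 = 0.166667 mol × 30.07 g/mol = 5.012 g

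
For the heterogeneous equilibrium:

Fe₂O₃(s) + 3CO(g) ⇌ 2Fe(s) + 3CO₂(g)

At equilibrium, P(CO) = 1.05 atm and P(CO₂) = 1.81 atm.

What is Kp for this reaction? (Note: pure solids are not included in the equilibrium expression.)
K_p = 5.122

Solids (Fe₂O₃, Fe) are excluded.
Kp = P(CO₂)³/P(CO)³ = (1.81)³/(1.05)³ = 5.93/1.158 = 5.122.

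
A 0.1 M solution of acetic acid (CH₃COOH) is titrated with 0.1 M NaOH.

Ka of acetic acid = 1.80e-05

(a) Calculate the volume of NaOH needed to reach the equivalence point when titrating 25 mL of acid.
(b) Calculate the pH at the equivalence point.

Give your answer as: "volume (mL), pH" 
V = 25.0 mL, pH = 8.72

(a) At equivalence: moles acid = moles base.
moles acid = 0.1 × 0.025 = 0.0025 mol; V_NaOH = 0.0025/0.1 = 0.025 L = 25.0 mL.
(b) At equivalence, all acid → conjugate base A⁻ at [A⁻] = 0.0025/0.05 = 0.05 M.
Kb = Kw/Ka = 1.0e-14/1.80e-05 = 5.556e-10; [OH⁻] = √(Kb·[A⁻]) = 5.270e-06; pOH = 5.28; pH = 14 − pOH = 8.72.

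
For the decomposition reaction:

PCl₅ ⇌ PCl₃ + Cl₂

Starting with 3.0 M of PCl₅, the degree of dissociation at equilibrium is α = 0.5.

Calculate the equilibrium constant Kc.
K_c = 1.5000

x = α·[A]₀ = 0.5 × 3.0 = 1.5 M dissociated.
At eq: [PCl₅] = 3.0 − 1.5 = 1.5 M; [PCl₃] = [Cl₂] = x = 1.5 M.
Kc = [PCl₃][Cl₂]/[PCl₅] = (1.5)²/1.5 = 1.5.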